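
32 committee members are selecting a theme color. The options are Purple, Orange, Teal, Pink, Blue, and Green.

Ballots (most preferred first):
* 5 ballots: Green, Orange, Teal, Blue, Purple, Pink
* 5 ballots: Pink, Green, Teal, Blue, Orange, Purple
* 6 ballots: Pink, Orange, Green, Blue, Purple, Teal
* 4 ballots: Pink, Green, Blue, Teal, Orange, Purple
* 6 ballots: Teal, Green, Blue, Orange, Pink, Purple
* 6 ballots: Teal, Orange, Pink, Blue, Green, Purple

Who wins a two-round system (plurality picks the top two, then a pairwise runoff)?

Teal

Round 1 first-place votes: Purple 0, Orange 0, Teal 12, Pink 15, Blue 0, Green 5. Pink and Teal advance.
Runoff: Pink is ranked above Teal on 15 ballots, Teal above Pink on 17.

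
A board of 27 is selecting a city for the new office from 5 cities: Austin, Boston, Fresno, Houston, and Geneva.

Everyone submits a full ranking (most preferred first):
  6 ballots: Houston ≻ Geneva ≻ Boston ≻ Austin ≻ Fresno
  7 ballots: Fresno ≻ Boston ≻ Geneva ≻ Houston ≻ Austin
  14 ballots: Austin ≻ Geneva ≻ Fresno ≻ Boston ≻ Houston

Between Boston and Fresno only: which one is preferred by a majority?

Boston is ranked above Fresno on 6 ballots; Fresno above Boston on 21.

Fresno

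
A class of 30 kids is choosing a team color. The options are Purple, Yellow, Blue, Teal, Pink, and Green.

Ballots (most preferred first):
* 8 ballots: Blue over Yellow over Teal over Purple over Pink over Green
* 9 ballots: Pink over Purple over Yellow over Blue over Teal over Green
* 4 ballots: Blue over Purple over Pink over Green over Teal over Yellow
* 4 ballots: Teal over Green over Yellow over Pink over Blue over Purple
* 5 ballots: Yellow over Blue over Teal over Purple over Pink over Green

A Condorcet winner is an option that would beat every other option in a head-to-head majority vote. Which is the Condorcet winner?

Yellow vs Purple: 17–13
Yellow vs Blue: 18–12
Yellow vs Teal: 22–8
Yellow vs Pink: 17–13
Yellow vs Green: 22–8
Yellow beats every other option.

Yellow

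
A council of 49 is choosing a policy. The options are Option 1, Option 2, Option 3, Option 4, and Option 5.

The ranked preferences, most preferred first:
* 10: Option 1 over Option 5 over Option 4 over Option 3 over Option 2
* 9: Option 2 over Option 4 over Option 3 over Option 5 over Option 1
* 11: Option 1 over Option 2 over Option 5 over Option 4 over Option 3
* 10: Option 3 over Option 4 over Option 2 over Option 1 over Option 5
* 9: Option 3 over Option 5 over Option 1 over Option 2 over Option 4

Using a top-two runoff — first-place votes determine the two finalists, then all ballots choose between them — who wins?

Round 1 first-place votes: Option 1 21, Option 2 9, Option 3 19, Option 4 0, Option 5 0. Option 1 and Option 3 advance.
Runoff: Option 1 is ranked above Option 3 on 21 ballots, Option 3 above Option 1 on 28.

Option 3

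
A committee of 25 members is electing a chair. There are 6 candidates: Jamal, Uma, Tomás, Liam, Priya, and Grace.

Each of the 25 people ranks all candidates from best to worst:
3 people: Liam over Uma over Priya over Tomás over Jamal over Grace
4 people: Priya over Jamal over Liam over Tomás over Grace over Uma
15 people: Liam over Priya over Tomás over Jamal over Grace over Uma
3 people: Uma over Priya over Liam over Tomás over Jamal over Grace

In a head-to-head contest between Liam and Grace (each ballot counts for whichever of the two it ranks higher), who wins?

Liam is ranked above Grace on 25 ballots; Grace above Liam on 0.

Liam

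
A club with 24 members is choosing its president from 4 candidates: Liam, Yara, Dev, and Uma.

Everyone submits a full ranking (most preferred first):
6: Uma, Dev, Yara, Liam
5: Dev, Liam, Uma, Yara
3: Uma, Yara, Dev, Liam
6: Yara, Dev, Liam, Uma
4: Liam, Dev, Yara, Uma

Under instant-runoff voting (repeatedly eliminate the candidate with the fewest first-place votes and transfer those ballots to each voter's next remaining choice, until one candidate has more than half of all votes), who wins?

Round 1: Liam 4, Yara 6, Dev 5, Uma 9. Liam eliminated.
Round 2: Yara 6, Dev 9, Uma 9. Yara eliminated.
Round 3: Dev 15, Uma 9. Dev has a majority (≥13).

Dev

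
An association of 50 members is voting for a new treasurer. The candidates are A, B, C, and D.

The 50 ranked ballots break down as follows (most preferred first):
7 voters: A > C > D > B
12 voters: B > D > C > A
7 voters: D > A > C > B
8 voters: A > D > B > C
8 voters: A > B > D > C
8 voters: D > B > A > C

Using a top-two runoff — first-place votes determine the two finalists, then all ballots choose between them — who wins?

Round 1 first-place votes: A 23, B 12, C 0, D 15. A and D advance.
Runoff: A is ranked above D on 23 ballots, D above A on 27.

D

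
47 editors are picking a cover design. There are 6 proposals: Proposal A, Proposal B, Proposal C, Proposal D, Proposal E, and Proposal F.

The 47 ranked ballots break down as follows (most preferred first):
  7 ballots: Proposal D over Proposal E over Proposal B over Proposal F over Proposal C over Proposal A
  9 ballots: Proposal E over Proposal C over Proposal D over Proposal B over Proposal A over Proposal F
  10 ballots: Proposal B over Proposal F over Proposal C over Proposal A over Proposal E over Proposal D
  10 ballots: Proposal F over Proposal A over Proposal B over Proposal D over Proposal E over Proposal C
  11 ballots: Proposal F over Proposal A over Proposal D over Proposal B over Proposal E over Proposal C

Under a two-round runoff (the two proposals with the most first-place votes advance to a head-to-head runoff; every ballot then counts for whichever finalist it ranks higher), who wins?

Round 1 first-place votes: Proposal A 0, Proposal B 10, Proposal C 0, Proposal D 7, Proposal E 9, Proposal F 21. Proposal F and Proposal B advance.
Runoff: Proposal F is ranked above Proposal B on 21 ballots, Proposal B above Proposal F on 26.

Proposal B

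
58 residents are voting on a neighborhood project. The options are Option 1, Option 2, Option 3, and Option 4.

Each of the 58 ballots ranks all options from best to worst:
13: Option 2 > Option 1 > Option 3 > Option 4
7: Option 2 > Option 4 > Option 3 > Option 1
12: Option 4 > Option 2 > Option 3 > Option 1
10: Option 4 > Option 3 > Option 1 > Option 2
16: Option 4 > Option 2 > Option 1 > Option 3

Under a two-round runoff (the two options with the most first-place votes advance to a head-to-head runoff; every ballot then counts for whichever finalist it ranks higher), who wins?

Round 1 first-place votes: Option 1 0, Option 2 20, Option 3 0, Option 4 38. Option 4 and Option 2 advance.
Runoff: Option 4 is ranked above Option 2 on 38 ballots, Option 2 above Option 4 on 20.

Option 4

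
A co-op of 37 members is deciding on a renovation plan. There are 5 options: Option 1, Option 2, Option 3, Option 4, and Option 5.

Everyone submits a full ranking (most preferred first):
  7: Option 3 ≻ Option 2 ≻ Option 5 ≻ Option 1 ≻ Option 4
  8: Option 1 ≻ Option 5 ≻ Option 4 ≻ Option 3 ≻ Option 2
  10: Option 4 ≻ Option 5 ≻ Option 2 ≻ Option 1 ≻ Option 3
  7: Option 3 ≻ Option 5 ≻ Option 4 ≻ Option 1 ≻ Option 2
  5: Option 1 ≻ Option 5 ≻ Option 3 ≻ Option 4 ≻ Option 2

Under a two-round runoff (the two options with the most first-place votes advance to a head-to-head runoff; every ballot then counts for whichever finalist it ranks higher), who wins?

Option 1

Round 1 first-place votes: Option 1 13, Option 2 0, Option 3 14, Option 4 10, Option 5 0. Option 3 and Option 1 advance.
Runoff: Option 3 is ranked above Option 1 on 14 ballots, Option 1 above Option 3 on 23.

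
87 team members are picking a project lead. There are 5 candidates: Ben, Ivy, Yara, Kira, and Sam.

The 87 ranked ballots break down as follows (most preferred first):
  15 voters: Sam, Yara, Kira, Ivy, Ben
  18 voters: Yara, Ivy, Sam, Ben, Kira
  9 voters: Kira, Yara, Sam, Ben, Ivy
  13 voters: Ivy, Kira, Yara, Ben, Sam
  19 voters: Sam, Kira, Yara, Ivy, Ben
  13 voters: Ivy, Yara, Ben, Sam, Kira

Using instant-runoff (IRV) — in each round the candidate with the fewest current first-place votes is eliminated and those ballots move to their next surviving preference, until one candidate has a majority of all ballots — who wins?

Round 1: Ben 0, Ivy 26, Yara 18, Kira 9, Sam 34. Ben eliminated.
Round 2: Ivy 26, Yara 18, Kira 9, Sam 34. Kira eliminated.
Round 3: Ivy 26, Yara 27, Sam 34. Ivy eliminated.
Round 4: Yara 53, Sam 34. Yara has a majority (≥44).

Yara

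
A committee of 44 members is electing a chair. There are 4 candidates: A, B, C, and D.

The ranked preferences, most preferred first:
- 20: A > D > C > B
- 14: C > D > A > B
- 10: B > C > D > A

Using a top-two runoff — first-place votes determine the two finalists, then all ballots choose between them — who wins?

C

Round 1 first-place votes: A 20, B 10, C 14, D 0. A and C advance.
Runoff: A is ranked above C on 20 ballots, C above A on 24.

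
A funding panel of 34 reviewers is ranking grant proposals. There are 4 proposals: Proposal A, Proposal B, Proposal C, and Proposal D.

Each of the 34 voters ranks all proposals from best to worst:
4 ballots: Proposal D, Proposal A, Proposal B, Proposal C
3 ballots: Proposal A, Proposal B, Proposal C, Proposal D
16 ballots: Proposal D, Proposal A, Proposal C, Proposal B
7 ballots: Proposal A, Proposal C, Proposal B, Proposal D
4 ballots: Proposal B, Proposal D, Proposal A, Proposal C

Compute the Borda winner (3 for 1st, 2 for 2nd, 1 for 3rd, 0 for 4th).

Proposal A: 4×2 + 3×3 + 16×2 + 7×3 + 4×1 = 74
Proposal B: 4×1 + 3×2 + 16×0 + 7×1 + 4×3 = 29
Proposal C: 4×0 + 3×1 + 16×1 + 7×2 + 4×0 = 33
Proposal D: 4×3 + 3×0 + 16×3 + 7×0 + 4×2 = 68

Proposal A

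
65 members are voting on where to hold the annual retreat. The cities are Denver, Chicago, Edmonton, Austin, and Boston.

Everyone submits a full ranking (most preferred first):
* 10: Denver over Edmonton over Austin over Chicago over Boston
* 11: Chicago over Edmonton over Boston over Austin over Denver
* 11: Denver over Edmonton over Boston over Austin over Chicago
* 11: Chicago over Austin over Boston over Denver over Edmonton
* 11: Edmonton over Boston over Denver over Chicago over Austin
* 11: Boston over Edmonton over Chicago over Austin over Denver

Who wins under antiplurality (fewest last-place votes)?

Last-place votes: Denver 22, Chicago 11, Edmonton 11, Austin 11, Boston 10.

Boston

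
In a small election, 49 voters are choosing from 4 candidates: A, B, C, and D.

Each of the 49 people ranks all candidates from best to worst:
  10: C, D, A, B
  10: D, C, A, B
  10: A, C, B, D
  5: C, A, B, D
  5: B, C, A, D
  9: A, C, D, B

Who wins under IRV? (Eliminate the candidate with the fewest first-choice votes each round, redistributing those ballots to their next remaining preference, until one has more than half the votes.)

C

Round 1: A 19, B 5, C 15, D 10. B eliminated.
Round 2: A 19, C 20, D 10. D eliminated.
Round 3: A 19, C 30. C has a majority (≥25).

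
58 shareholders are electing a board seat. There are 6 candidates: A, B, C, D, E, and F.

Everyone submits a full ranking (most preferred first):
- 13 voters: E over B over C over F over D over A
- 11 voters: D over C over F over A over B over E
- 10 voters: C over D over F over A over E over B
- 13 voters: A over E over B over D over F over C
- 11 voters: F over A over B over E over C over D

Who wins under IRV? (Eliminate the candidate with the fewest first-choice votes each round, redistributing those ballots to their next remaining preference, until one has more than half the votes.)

Round 1: A 13, B 0, C 10, D 11, E 13, F 11. B eliminated.
Round 2: A 13, C 10, D 11, E 13, F 11. C eliminated.
Round 3: A 13, D 21, E 13, F 11. F eliminated.
Round 4: A 24, D 21, E 13. E eliminated.
Round 5: A 24, D 34. D has a majority (≥30).

D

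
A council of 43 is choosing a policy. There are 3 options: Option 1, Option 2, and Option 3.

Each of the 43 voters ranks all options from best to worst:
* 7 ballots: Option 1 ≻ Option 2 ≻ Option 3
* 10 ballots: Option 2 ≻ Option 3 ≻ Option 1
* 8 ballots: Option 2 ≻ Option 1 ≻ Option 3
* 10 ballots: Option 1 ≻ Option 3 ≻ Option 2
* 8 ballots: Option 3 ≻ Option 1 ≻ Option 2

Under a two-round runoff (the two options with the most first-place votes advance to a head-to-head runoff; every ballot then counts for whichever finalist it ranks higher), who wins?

Option 1

Round 1 first-place votes: Option 1 17, Option 2 18, Option 3 8. Option 2 and Option 1 advance.
Runoff: Option 2 is ranked above Option 1 on 18 ballots, Option 1 above Option 2 on 25.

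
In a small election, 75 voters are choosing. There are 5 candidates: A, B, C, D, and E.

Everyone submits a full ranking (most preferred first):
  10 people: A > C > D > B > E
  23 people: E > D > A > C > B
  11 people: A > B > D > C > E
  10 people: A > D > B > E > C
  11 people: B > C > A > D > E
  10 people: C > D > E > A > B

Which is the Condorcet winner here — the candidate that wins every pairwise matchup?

A

A vs B: 64–11
A vs C: 54–21
A vs D: 42–33
A vs E: 42–33
A beats every other candidate.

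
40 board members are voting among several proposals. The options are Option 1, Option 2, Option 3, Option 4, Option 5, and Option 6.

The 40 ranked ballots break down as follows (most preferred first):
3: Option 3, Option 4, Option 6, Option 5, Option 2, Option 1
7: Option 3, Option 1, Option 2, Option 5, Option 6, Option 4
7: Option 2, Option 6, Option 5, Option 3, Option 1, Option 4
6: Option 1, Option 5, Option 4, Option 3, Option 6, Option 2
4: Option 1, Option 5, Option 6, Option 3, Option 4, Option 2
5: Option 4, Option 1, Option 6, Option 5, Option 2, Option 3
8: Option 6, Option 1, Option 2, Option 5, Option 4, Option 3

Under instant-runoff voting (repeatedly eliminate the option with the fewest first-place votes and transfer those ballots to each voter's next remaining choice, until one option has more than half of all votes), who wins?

Option 1

Round 1: Option 1 10, Option 2 7, Option 3 10, Option 4 5, Option 5 0, Option 6 8. Option 5 eliminated.
Round 2: Option 1 10, Option 2 7, Option 3 10, Option 4 5, Option 6 8. Option 4 eliminated.
Round 3: Option 1 15, Option 2 7, Option 3 10, Option 6 8. Option 2 eliminated.
Round 4: Option 1 15, Option 3 10, Option 6 15. Option 3 eliminated.
Round 5: Option 1 22, Option 6 18. Option 1 has a majority (≥21).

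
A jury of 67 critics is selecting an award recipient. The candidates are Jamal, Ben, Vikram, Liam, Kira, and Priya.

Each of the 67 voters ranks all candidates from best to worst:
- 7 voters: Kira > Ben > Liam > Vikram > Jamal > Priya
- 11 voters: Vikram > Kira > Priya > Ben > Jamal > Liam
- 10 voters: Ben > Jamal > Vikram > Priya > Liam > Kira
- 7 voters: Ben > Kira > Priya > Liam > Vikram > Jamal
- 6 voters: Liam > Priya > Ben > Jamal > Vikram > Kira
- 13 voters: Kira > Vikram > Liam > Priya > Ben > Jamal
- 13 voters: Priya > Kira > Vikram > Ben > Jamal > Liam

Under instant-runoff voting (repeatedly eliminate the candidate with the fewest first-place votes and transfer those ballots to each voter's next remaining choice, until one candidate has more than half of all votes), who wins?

Round 1: Jamal 0, Ben 17, Vikram 11, Liam 6, Kira 20, Priya 13. Jamal eliminated.
Round 2: Ben 17, Vikram 11, Liam 6, Kira 20, Priya 13. Liam eliminated.
Round 3: Ben 17, Vikram 11, Kira 20, Priya 19. Vikram eliminated.
Round 4: Ben 17, Kira 31, Priya 19. Ben eliminated.
Round 5: Kira 38, Priya 29. Kira has a majority (≥34).

Kira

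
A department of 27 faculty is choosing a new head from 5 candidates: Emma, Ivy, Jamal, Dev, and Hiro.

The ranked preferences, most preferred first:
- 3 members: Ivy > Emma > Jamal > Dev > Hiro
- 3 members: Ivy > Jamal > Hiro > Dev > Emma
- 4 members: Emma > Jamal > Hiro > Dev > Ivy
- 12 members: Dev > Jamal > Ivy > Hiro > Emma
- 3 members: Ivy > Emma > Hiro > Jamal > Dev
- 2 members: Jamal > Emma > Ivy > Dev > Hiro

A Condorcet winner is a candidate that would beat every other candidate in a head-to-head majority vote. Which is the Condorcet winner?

Jamal

Jamal vs Emma: 17–10
Jamal vs Ivy: 18–9
Jamal vs Dev: 15–12
Jamal vs Hiro: 24–3
Jamal beats every other candidate.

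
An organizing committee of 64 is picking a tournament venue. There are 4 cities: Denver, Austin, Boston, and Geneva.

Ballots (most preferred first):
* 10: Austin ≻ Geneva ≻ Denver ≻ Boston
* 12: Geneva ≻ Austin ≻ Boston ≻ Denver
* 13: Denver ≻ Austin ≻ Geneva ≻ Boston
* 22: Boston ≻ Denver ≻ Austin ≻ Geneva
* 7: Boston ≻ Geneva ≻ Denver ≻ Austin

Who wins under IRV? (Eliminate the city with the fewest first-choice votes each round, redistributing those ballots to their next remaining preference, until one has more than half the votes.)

Round 1: Denver 13, Austin 10, Boston 29, Geneva 12. Austin eliminated.
Round 2: Denver 13, Boston 29, Geneva 22. Denver eliminated.
Round 3: Boston 29, Geneva 35. Geneva has a majority (≥33).

Geneva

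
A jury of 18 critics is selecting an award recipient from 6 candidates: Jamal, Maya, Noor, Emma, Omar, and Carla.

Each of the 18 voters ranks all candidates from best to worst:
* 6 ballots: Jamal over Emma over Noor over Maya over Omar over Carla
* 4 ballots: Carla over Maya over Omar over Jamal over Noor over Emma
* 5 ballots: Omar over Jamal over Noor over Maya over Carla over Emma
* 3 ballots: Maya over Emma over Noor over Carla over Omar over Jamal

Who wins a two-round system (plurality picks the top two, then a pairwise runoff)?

Omar

Round 1 first-place votes: Jamal 6, Maya 3, Noor 0, Emma 0, Omar 5, Carla 4. Jamal and Omar advance.
Runoff: Jamal is ranked above Omar on 6 ballots, Omar above Jamal on 12.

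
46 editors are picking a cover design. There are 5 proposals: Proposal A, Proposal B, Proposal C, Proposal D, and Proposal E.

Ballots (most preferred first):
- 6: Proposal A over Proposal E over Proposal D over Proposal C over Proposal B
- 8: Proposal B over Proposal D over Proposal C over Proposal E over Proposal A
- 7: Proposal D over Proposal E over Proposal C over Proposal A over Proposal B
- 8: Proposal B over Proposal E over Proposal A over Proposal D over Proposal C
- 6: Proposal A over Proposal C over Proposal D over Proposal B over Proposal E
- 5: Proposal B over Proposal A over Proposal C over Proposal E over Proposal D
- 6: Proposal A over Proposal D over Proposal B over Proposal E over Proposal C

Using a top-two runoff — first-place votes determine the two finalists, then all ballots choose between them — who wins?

Proposal A

Round 1 first-place votes: Proposal A 18, Proposal B 21, Proposal C 0, Proposal D 7, Proposal E 0. Proposal B and Proposal A advance.
Runoff: Proposal B is ranked above Proposal A on 21 ballots, Proposal A above Proposal B on 25.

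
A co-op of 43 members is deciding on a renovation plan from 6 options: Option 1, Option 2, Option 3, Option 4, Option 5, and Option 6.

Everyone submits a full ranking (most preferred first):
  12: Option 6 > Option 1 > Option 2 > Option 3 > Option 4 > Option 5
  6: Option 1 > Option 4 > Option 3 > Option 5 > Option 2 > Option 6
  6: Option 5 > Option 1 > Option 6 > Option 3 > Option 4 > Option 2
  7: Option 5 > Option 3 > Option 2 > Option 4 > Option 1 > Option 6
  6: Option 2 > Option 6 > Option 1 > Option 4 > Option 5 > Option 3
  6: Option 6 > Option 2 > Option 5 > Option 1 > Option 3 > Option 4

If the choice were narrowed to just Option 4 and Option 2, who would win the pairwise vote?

Option 2

Option 4 is ranked above Option 2 on 12 ballots; Option 2 above Option 4 on 31.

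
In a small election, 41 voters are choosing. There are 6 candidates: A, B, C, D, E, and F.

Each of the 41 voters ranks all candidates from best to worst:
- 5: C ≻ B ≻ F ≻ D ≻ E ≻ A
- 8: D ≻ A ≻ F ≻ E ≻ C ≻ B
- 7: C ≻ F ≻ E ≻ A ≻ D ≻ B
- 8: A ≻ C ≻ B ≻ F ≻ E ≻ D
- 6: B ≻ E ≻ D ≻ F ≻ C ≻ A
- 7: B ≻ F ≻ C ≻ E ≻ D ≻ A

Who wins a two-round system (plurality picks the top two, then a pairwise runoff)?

C

Round 1 first-place votes: A 8, B 13, C 12, D 8, E 0, F 0. B and C advance.
Runoff: B is ranked above C on 13 ballots, C above B on 28.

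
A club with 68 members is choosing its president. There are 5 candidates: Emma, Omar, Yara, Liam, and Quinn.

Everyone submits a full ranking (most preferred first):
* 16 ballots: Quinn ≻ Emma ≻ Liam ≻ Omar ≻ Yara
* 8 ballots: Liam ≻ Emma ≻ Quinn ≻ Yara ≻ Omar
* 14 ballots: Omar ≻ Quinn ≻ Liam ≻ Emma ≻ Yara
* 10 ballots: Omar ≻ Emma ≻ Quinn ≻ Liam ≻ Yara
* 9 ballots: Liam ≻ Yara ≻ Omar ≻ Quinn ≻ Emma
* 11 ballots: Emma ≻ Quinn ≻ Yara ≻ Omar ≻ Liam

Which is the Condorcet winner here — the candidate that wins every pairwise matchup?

Quinn

Quinn vs Emma: 39–29
Quinn vs Omar: 35–33
Quinn vs Yara: 59–9
Quinn vs Liam: 51–17
Quinn beats every other candidate.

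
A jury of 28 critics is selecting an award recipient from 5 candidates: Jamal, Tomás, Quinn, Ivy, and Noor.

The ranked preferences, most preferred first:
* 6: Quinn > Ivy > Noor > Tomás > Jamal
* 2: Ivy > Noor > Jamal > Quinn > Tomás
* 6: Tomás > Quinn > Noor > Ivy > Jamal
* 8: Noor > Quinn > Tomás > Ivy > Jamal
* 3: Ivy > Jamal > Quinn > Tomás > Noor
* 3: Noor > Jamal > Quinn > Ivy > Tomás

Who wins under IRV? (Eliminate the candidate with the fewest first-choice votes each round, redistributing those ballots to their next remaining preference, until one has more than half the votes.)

Quinn

Round 1: Jamal 0, Tomás 6, Quinn 6, Ivy 5, Noor 11. Jamal eliminated.
Round 2: Tomás 6, Quinn 6, Ivy 5, Noor 11. Ivy eliminated.
Round 3: Tomás 6, Quinn 9, Noor 13. Tomás eliminated.
Round 4: Quinn 15, Noor 13. Quinn has a majority (≥15).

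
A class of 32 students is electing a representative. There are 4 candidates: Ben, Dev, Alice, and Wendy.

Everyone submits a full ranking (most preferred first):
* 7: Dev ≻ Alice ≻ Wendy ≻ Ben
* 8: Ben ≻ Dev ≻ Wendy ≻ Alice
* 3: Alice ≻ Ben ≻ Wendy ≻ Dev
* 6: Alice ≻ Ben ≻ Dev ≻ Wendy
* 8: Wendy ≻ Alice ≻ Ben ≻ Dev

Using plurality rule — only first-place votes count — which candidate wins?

Alice

First-place votes: Ben 8, Dev 7, Alice 9, Wendy 8.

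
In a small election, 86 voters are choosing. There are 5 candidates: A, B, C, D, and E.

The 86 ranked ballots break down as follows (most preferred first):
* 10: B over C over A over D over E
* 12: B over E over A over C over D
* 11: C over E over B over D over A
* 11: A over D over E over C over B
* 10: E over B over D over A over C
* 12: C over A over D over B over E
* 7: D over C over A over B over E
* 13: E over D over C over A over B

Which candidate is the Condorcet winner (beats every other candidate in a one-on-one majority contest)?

E vs A: 46–40
E vs B: 45–41
E vs C: 46–40
E vs D: 46–40
E beats every other candidate.

E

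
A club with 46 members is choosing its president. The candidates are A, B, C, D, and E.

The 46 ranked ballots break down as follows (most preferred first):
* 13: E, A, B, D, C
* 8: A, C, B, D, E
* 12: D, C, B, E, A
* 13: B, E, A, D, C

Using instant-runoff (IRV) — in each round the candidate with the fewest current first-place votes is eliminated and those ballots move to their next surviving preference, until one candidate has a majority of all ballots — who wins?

B

Round 1: A 8, B 13, C 0, D 12, E 13. C eliminated.
Round 2: A 8, B 13, D 12, E 13. A eliminated.
Round 3: B 21, D 12, E 13. D eliminated.
Round 4: B 33, E 13. B has a majority (≥24).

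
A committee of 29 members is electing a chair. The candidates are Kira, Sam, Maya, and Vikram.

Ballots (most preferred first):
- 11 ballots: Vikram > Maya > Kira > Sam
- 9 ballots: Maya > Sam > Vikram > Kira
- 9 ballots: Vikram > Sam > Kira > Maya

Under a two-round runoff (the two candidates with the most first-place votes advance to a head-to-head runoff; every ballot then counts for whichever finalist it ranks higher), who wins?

Round 1 first-place votes: Kira 0, Sam 0, Maya 9, Vikram 20. Vikram and Maya advance.
Runoff: Vikram is ranked above Maya on 20 ballots, Maya above Vikram on 9.

Vikram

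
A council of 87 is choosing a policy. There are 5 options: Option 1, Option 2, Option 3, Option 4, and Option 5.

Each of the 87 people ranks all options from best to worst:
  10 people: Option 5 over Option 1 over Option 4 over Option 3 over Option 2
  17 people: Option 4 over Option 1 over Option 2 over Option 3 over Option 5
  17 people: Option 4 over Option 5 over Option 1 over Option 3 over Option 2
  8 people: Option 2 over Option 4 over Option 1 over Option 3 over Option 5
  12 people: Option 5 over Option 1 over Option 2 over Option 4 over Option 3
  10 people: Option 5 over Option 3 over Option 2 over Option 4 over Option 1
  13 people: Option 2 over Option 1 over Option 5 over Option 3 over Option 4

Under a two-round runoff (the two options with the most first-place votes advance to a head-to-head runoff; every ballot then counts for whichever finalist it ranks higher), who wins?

Option 5

Round 1 first-place votes: Option 1 0, Option 2 21, Option 3 0, Option 4 34, Option 5 32. Option 4 and Option 5 advance.
Runoff: Option 4 is ranked above Option 5 on 42 ballots, Option 5 above Option 4 on 45.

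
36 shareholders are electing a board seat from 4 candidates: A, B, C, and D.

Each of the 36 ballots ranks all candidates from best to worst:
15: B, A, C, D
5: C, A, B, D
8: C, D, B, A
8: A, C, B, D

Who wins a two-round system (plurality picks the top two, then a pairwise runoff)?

C

Round 1 first-place votes: A 8, B 15, C 13, D 0. B and C advance.
Runoff: B is ranked above C on 15 ballots, C above B on 21.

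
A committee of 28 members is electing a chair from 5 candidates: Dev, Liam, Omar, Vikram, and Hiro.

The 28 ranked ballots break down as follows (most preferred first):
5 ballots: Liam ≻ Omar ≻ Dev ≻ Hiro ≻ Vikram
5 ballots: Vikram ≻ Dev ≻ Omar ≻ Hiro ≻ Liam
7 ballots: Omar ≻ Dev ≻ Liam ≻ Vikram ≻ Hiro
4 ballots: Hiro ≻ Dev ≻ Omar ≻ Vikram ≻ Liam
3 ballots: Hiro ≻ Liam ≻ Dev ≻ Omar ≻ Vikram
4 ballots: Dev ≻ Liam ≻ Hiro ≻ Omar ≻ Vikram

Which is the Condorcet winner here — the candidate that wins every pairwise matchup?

Dev

Dev vs Liam: 20–8
Dev vs Omar: 16–12
Dev vs Vikram: 23–5
Dev vs Hiro: 21–7
Dev beats every other candidate.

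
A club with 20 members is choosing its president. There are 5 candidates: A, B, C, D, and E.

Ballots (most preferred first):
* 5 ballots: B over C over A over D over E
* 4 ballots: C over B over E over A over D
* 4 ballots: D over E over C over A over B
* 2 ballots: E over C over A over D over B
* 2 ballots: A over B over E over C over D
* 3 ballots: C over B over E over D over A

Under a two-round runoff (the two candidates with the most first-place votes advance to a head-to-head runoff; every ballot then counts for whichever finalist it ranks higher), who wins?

Round 1 first-place votes: A 2, B 5, C 7, D 4, E 2. C and B advance.
Runoff: C is ranked above B on 13 ballots, B above C on 7.

C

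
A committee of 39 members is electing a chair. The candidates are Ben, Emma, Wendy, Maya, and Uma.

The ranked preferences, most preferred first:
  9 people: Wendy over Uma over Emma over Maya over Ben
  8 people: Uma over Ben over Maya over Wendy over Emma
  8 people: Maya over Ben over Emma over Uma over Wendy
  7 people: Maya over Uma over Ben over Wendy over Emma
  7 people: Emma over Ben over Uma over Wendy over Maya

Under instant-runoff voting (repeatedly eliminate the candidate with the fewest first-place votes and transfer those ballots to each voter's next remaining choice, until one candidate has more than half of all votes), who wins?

Uma

Round 1: Ben 0, Emma 7, Wendy 9, Maya 15, Uma 8. Ben eliminated.
Round 2: Emma 7, Wendy 9, Maya 15, Uma 8. Emma eliminated.
Round 3: Wendy 9, Maya 15, Uma 15. Wendy eliminated.
Round 4: Maya 15, Uma 24. Uma has a majority (≥20).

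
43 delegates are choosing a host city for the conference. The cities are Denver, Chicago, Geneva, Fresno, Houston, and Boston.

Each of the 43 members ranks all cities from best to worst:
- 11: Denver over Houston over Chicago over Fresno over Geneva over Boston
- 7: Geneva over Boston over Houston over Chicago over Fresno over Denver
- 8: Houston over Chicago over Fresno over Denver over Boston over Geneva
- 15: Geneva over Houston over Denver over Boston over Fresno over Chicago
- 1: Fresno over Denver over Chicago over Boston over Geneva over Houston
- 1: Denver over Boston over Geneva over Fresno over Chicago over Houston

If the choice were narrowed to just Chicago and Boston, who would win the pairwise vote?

Chicago is ranked above Boston on 20 ballots; Boston above Chicago on 23.

Boston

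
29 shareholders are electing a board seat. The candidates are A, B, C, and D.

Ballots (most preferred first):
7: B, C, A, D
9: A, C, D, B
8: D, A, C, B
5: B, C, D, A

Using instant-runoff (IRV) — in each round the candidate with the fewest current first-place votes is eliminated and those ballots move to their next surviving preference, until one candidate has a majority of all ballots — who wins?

Round 1: A 9, B 12, C 0, D 8. C eliminated.
Round 2: A 9, B 12, D 8. D eliminated.
Round 3: A 17, B 12. A has a majority (≥15).

A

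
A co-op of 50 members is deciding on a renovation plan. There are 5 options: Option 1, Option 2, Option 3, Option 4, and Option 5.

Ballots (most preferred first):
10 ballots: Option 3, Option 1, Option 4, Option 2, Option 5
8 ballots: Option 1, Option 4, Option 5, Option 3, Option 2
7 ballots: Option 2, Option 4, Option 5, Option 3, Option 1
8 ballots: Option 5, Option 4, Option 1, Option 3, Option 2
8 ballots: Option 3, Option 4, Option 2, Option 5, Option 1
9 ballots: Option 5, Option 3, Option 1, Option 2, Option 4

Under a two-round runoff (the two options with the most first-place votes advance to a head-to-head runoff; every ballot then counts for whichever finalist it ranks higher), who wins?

Round 1 first-place votes: Option 1 8, Option 2 7, Option 3 18, Option 4 0, Option 5 17. Option 3 and Option 5 advance.
Runoff: Option 3 is ranked above Option 5 on 18 ballots, Option 5 above Option 3 on 32.

Option 5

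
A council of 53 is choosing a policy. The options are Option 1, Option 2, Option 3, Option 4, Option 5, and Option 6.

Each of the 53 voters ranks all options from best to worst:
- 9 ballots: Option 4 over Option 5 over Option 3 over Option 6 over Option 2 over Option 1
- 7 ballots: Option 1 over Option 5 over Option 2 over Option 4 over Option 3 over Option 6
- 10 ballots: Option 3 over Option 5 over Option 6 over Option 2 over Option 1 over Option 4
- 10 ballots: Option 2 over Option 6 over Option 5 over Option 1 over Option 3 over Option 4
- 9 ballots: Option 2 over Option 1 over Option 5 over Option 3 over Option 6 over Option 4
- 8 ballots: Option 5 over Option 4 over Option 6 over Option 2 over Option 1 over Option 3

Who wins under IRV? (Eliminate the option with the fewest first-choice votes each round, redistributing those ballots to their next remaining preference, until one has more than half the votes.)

Round 1: Option 1 7, Option 2 19, Option 3 10, Option 4 9, Option 5 8, Option 6 0. Option 6 eliminated.
Round 2: Option 1 7, Option 2 19, Option 3 10, Option 4 9, Option 5 8. Option 1 eliminated.
Round 3: Option 2 19, Option 3 10, Option 4 9, Option 5 15. Option 4 eliminated.
Round 4: Option 2 19, Option 3 10, Option 5 24. Option 3 eliminated.
Round 5: Option 2 19, Option 5 34. Option 5 has a majority (≥27).

Option 5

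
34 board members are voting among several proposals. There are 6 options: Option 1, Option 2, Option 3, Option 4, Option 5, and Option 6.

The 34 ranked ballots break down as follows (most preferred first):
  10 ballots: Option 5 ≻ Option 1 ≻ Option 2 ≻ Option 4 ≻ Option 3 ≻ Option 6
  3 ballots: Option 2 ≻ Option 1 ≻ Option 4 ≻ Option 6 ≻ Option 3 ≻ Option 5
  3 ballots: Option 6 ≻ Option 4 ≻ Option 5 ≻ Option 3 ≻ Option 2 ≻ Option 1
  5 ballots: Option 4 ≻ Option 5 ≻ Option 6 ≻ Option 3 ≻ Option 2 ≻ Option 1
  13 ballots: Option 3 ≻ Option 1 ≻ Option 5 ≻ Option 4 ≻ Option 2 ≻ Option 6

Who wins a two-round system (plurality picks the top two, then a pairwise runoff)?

Option 5

Round 1 first-place votes: Option 1 0, Option 2 3, Option 3 13, Option 4 5, Option 5 10, Option 6 3. Option 3 and Option 5 advance.
Runoff: Option 3 is ranked above Option 5 on 16 ballots, Option 5 above Option 3 on 18.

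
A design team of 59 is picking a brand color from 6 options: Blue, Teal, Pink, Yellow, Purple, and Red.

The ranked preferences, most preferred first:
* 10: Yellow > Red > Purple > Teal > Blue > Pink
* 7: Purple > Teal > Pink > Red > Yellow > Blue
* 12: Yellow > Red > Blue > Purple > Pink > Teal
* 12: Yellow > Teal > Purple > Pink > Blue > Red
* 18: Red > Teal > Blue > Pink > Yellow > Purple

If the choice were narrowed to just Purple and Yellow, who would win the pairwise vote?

Purple is ranked above Yellow on 7 ballots; Yellow above Purple on 52.

Yellow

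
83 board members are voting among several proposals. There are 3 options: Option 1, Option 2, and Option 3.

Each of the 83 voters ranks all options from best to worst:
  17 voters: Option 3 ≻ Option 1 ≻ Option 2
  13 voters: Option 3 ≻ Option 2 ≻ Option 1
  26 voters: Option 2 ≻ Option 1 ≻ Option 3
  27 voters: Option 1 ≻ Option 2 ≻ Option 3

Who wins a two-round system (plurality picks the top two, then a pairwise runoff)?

Round 1 first-place votes: Option 1 27, Option 2 26, Option 3 30. Option 3 and Option 1 advance.
Runoff: Option 3 is ranked above Option 1 on 30 ballots, Option 1 above Option 3 on 53.

Option 1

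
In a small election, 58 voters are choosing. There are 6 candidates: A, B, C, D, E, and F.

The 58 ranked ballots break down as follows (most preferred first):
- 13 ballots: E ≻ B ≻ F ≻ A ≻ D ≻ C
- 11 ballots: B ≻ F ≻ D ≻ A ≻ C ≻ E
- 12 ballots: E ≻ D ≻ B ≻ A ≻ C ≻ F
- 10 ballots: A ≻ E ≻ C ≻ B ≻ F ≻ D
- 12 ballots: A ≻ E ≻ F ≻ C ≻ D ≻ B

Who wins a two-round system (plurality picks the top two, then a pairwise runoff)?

A

Round 1 first-place votes: A 22, B 11, C 0, D 0, E 25, F 0. E and A advance.
Runoff: E is ranked above A on 25 ballots, A above E on 33.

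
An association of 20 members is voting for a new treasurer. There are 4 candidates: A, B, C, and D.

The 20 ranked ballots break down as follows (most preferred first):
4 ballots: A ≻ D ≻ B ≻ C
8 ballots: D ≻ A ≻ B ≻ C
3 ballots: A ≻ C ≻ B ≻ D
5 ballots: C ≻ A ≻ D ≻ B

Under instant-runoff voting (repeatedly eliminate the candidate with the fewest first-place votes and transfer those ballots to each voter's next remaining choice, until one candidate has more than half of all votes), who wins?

A

Round 1: A 7, B 0, C 5, D 8. B eliminated.
Round 2: A 7, C 5, D 8. C eliminated.
Round 3: A 12, D 8. A has a majority (≥11).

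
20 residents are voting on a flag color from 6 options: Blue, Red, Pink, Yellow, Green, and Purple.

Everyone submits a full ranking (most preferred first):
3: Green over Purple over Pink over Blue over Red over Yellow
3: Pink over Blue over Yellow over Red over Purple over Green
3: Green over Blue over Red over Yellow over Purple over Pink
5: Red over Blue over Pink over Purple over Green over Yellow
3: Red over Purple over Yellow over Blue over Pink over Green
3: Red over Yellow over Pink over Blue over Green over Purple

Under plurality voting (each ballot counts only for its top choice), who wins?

Red

First-place votes: Blue 0, Red 11, Pink 3, Yellow 0, Green 6, Purple 0.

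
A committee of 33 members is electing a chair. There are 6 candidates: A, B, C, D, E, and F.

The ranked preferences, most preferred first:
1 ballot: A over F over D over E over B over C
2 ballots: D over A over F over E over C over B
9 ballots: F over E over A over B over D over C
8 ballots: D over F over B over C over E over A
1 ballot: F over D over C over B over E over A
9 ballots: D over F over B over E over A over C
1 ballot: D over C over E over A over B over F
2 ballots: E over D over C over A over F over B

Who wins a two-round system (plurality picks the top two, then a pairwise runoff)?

Round 1 first-place votes: A 1, B 0, C 0, D 20, E 2, F 10. D and F advance.
Runoff: D is ranked above F on 22 ballots, F above D on 11.

D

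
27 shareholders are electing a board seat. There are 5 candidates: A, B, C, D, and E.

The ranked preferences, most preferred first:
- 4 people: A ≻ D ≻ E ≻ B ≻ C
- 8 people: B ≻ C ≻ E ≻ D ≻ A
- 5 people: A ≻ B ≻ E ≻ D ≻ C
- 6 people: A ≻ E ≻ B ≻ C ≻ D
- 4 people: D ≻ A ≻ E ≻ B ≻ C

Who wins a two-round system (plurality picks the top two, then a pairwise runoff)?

A

Round 1 first-place votes: A 15, B 8, C 0, D 4, E 0. A and B advance.
Runoff: A is ranked above B on 19 ballots, B above A on 8.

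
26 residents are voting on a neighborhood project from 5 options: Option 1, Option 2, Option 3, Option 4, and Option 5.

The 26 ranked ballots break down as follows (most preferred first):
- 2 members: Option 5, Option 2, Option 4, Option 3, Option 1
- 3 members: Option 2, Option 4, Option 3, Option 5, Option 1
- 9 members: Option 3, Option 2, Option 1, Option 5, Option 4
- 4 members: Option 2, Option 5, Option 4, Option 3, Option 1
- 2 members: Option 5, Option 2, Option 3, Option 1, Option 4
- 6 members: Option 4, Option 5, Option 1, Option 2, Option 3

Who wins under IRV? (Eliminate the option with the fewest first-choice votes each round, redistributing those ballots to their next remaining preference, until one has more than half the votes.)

Option 2

Round 1: Option 1 0, Option 2 7, Option 3 9, Option 4 6, Option 5 4. Option 1 eliminated.
Round 2: Option 2 7, Option 3 9, Option 4 6, Option 5 4. Option 5 eliminated.
Round 3: Option 2 11, Option 3 9, Option 4 6. Option 4 eliminated.
Round 4: Option 2 17, Option 3 9. Option 2 has a majority (≥14).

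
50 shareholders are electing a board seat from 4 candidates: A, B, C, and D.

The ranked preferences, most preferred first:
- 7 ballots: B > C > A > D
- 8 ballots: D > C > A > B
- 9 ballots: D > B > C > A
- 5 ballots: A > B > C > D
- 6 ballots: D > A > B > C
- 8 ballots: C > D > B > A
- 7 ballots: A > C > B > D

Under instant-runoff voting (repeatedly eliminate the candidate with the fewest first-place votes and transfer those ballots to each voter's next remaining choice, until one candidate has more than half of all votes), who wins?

C

Round 1: A 12, B 7, C 8, D 23. B eliminated.
Round 2: A 12, C 15, D 23. A eliminated.
Round 3: C 27, D 23. C has a majority (≥26).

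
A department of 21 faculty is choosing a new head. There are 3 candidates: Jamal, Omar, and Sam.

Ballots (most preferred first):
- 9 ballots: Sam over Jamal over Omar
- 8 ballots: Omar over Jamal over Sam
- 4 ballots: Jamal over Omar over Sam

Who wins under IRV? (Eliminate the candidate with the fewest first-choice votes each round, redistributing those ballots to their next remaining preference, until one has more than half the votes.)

Omar

Round 1: Jamal 4, Omar 8, Sam 9. Jamal eliminated.
Round 2: Omar 12, Sam 9. Omar has a majority (≥11).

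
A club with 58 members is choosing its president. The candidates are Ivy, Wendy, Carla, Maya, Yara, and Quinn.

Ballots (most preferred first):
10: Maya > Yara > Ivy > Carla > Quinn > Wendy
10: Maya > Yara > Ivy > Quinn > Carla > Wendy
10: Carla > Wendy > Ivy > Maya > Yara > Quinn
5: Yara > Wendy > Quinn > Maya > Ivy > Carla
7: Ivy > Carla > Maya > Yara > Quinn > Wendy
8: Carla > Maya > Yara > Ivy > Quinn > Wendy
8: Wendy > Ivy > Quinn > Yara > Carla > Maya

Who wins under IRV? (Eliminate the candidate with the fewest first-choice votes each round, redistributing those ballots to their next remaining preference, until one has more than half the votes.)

Round 1: Ivy 7, Wendy 8, Carla 18, Maya 20, Yara 5, Quinn 0. Quinn eliminated.
Round 2: Ivy 7, Wendy 8, Carla 18, Maya 20, Yara 5. Yara eliminated.
Round 3: Ivy 7, Wendy 13, Carla 18, Maya 20. Ivy eliminated.
Round 4: Wendy 13, Carla 25, Maya 20. Wendy eliminated.
Round 5: Carla 33, Maya 25. Carla has a majority (≥30).

Carla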